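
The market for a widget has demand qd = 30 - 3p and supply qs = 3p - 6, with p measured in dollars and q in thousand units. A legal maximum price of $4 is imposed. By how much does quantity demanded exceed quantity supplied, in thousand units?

Equilibrium: 30 - 3p = 3p - 6, so 36 = 6p and p* = 6, q* = 12.
The ceiling of 4 is below the equilibrium price 6, so it binds.
At p = 4: qd = 30 - 3·4 = 18 and qs = 3·4 - 6 = 6.
Shortage = qd - qs = 18 - 6 = 12.

12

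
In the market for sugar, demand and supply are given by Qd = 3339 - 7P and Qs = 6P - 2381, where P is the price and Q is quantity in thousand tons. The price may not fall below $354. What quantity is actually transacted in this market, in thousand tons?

259

Equilibrium: 3339 - 7P = 6P - 2381, so 5720 = 13P and P* = 440, Q* = 259.
The floor of 354 is below the equilibrium price 440, so it is not binding; the market clears at P* = 440, Q* = 259.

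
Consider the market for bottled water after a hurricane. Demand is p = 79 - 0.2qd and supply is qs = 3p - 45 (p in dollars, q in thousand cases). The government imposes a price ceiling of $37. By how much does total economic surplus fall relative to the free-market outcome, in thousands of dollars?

777.6

Rearranging demand gives qd = 395 - 5p. Without the control the market clears where 395 - 5p = 3p - 45, i.e. p* = 55 and q* = 120.
The ceiling of 37 is below the equilibrium price 55, so it binds.
At p = 37: qd = 395 - 5·37 = 210 and qs = 3·37 - 45 = 66.
Quantity traded falls to 66. At q = 66 the demand price is (395 - 66)/5 = 65.8 and the supply price is (45 + 66)/3 = 37.
Deadweight loss = ½ · (65.8 - 37) · (120 - 66) = ½ · 28.8 · 54 = 777.6.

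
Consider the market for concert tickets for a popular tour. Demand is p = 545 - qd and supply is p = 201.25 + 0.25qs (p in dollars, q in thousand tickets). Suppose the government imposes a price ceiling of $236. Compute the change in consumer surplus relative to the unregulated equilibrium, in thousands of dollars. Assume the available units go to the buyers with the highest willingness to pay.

-4522

Rearranging demand gives qd = 545 - p; rearranging supply gives qs = 4p - 805. Equilibrium: 545 - p = 4p - 805, so 1350 = 5p and p* = 270, q* = 275.
Because the ceiling (236) lies below the market-clearing price, it is binding.
At p = 236: qd = 545 - 236 = 309 and qs = 4·236 - 805 = 139.
Consumer surplus without the control is ½ · (545 - 270) · 275 = 37812.5.
With the ceiling, 139 units are sold at 236 (assume they go to the highest-value buyers). The demand price at q = 139 is 406, so CS = ½ · [(545 - 236) + (406 - 236)] · 139 = 33290.5.
Change in consumer surplus = 33290.5 - 37812.5 = -4522.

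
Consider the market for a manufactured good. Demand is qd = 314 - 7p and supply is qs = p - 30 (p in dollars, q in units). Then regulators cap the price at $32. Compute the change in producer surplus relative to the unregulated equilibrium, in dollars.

Without the control the market clears where 314 - 7p = p - 30, i.e. p* = 43 and q* = 13.
Since 32 < 43, the ceiling is binding.
At p = 32: qd = 314 - 7·32 = 90 and qs = 32 - 30 = 2.
Producer surplus without the control is ½ · (43 - 30) · 13 = 84.5.
With the ceiling, producers sell 2 units at 32, so PS = ½ · (32 - 30) · 2 = 2.
Change in producer surplus = 2 - 84.5 = -82.5.

-82.5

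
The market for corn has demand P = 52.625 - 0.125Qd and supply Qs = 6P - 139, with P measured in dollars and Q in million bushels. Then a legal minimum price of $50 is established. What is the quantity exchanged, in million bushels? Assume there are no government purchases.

Rearranging demand gives Qd = 421 - 8P. Equilibrium: 421 - 8P = 6P - 139, so 560 = 14P and P* = 40, Q* = 101.
Because the floor (50) lies above the market-clearing price, it is binding.
At P = 50: Qd = 421 - 8·50 = 21 and Qs = 6·50 - 139 = 161.
The quantity actually transacted is the short side, demand: 21.

21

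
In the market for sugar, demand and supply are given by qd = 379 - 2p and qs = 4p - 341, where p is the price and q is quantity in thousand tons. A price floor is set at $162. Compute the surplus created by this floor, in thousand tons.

Equilibrium: 379 - 2p = 4p - 341, so 720 = 6p and p* = 120, q* = 139.
The floor of 162 is above the equilibrium price 120, so it binds.
At p = 162: qd = 379 - 2·162 = 55 and qs = 4·162 - 341 = 307.
Surplus = qs - qd = 307 - 55 = 252.

252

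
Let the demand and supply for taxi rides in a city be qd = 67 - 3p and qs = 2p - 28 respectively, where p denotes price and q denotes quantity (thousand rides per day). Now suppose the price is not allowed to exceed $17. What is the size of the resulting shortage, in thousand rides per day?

Without the control the market clears where 67 - 3p = 2p - 28, i.e. p* = 19 and q* = 10.
Because the ceiling (17) lies below the market-clearing price, it is binding.
At p = 17: qd = 67 - 3·17 = 16 and qs = 2·17 - 28 = 6.
Shortage = qd - qs = 16 - 6 = 10.

10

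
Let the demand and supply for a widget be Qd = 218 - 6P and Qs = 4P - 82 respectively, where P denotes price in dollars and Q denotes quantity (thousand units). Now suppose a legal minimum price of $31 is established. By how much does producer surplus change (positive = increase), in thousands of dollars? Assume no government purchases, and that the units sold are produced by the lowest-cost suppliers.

27.5

In a free market, 218 - 6P = 4P - 82 gives the equilibrium P* = 30, Q* = 38.
Because the floor (31) lies above the market-clearing price, it is binding.
At P = 31: Qd = 218 - 6·31 = 32 and Qs = 4·31 - 82 = 42.
Producer surplus without the control is ½ · (30 - 20.5) · 38 = 180.5.
With the floor, 32 units are sold at 31. The supply price at Q = 32 is 28.5, so PS = ½ · [(31 - 20.5) + (31 - 28.5)] · 32 = 208.
Change in producer surplus = 208 - 180.5 = 27.5.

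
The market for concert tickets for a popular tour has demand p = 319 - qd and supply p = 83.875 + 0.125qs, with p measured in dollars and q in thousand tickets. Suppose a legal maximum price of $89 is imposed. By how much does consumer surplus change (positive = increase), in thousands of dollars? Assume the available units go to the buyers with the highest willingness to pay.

Rearranging demand gives qd = 319 - p; rearranging supply gives qs = 8p - 671. Without the control the market clears where 319 - p = 8p - 671, i.e. p* = 110 and q* = 209.
The ceiling of 89 is below the equilibrium price 110, so it binds.
At p = 89: qd = 319 - 89 = 230 and qs = 8·89 - 671 = 41.
Consumer surplus without the control is ½ · (319 - 110) · 209 = 21840.5.
With the ceiling, 41 units are sold at 89 (assume they go to the highest-value buyers). The demand price at q = 41 is 278, so CS = ½ · [(319 - 89) + (278 - 89)] · 41 = 8589.5.
Change in consumer surplus = 8589.5 - 21840.5 = -13251.

-13251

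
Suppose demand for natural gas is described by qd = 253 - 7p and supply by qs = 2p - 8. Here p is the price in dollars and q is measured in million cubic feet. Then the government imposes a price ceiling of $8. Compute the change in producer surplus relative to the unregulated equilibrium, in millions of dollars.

-609

Equilibrium: 253 - 7p = 2p - 8, so 261 = 9p and p* = 29, q* = 50.
Since 8 < 29, the ceiling is binding.
At p = 8: qd = 253 - 7·8 = 197 and qs = 2·8 - 8 = 8.
Producer surplus without the control is ½ · (29 - 4) · 50 = 625.
With the ceiling, producers sell 8 units at 8, so PS = ½ · (8 - 4) · 8 = 16.
Change in producer surplus = 16 - 625 = -609.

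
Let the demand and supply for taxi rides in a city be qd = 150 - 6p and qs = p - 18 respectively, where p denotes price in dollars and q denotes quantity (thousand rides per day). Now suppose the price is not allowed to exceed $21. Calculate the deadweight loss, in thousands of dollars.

5.25

Setting quantity demanded equal to quantity supplied, 150 - 6p = p - 18, gives p* = 24 and q* = 6.
The ceiling of 21 is below the equilibrium price 24, so it binds.
At p = 21: qd = 150 - 6·21 = 24 and qs = 21 - 18 = 3.
Quantity traded falls to 3. At q = 3 the demand price is (150 - 3)/6 = 24.5 and the supply price is 18 + 3 = 21.
Deadweight loss = ½ · (24.5 - 21) · (6 - 3) = ½ · 3.5 · 3 = 5.25.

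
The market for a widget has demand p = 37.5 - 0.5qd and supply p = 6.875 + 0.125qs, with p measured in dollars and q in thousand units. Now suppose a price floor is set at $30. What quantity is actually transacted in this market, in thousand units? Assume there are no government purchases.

15

Rearranging demand gives qd = 75 - 2p; rearranging supply gives qs = 8p - 55. Without the control the market clears where 75 - 2p = 8p - 55, i.e. p* = 13 and q* = 49.
The floor of 30 is above the equilibrium price 13, so it binds.
At p = 30: qd = 75 - 2·30 = 15 and qs = 8·30 - 55 = 185.
The quantity actually transacted is the short side, demand: 15.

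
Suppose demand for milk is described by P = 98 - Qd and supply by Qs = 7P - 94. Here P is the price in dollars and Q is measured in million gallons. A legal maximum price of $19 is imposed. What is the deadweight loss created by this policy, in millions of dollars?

Rearranging demand gives Qd = 98 - P. Without the control the market clears where 98 - P = 7P - 94, i.e. P* = 24 and Q* = 74.
Since 19 < 24, the ceiling is binding.
At P = 19: Qd = 98 - 19 = 79 and Qs = 7·19 - 94 = 39.
Quantity traded falls to 39. At Q = 39 the demand price is 98 - 39 = 59 and the supply price is (94 + 39)/7 = 19.
Deadweight loss = ½ · (59 - 19) · (74 - 39) = ½ · 40 · 35 = 700.

700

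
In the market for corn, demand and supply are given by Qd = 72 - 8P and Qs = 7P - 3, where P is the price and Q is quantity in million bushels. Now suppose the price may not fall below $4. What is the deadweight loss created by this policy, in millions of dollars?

0

Setting quantity demanded equal to quantity supplied, 72 - 8P = 7P - 3, gives P* = 5 and Q* = 32.
Since 4 is below P* = 5, the floor does not bind and the free-market outcome prevails.
Since the control does not bind, no trades are prevented and deadweight loss is zero.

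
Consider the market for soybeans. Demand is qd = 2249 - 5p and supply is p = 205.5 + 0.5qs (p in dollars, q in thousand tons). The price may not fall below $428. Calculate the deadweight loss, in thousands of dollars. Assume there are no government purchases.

20160

Rearranging supply gives qs = 2p - 411. Setting quantity demanded equal to quantity supplied, 2249 - 5p = 2p - 411, gives p* = 380 and q* = 349.
The floor of 428 is above the equilibrium price 380, so it binds.
At p = 428: qd = 2249 - 5·428 = 109 and qs = 2·428 - 411 = 445.
Quantity traded falls to 109. At q = 109 the demand price is (2249 - 109)/5 = 428 and the supply price is (411 + 109)/2 = 260.
Deadweight loss = ½ · (428 - 260) · (349 - 109) = ½ · 168 · 240 = 20160.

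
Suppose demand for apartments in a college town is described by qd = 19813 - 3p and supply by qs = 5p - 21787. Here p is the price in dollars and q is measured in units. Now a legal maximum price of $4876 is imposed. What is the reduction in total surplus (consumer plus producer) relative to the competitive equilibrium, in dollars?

699840

In a free market, 19813 - 3p = 5p - 21787 gives the equilibrium p* = 5200, q* = 4213.
The ceiling of 4876 is below the equilibrium price 5200, so it binds.
At p = 4876: qd = 19813 - 3·4876 = 5185 and qs = 5·4876 - 21787 = 2593.
Quantity traded falls to 2593. At q = 2593 the demand price is (19813 - 2593)/3 = 5740 and the supply price is (21787 + 2593)/5 = 4876.
Deadweight loss = ½ · (5740 - 4876) · (4213 - 2593) = ½ · 864 · 1620 = 699840.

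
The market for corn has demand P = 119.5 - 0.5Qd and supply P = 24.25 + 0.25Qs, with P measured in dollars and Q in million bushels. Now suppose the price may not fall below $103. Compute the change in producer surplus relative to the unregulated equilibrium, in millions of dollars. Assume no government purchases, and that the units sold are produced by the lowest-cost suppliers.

446.5

Rearranging demand gives Qd = 239 - 2P; rearranging supply gives Qs = 4P - 97. Equilibrium: 239 - 2P = 4P - 97, so 336 = 6P and P* = 56, Q* = 127.
The floor of 103 is above the equilibrium price 56, so it binds.
At P = 103: Qd = 239 - 2·103 = 33 and Qs = 4·103 - 97 = 315.
Producer surplus without the control is ½ · (56 - 24.25) · 127 = 2016.125.
With the floor, 33 units are sold at 103. The supply price at Q = 33 is 32.5, so PS = ½ · [(103 - 24.25) + (103 - 32.5)] · 33 = 2462.625.
Change in producer surplus = 2462.625 - 2016.125 = 446.5.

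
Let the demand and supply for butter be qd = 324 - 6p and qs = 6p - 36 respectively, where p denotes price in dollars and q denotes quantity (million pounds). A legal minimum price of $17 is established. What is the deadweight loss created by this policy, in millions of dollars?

Equilibrium: 324 - 6p = 6p - 36, so 360 = 12p and p* = 30, q* = 144.
The floor of 17 is below the equilibrium price 30, so it is not binding; the market clears at p* = 30, q* = 144.
Since the control does not bind, no trades are prevented and deadweight loss is zero.

0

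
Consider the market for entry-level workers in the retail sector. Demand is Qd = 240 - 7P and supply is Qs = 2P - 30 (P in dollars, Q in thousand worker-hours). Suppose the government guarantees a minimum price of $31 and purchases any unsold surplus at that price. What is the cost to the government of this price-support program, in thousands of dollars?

279

In a free market, 240 - 7P = 2P - 30 gives the equilibrium P* = 30, Q* = 30.
Since 31 > 30, the floor is binding.
At P = 31: Qd = 240 - 7·31 = 23 and Qs = 2·31 - 30 = 32.
Surplus = Qs - Qd = 9.
Government expenditure = surplus × support price = 9 × 31 = 279.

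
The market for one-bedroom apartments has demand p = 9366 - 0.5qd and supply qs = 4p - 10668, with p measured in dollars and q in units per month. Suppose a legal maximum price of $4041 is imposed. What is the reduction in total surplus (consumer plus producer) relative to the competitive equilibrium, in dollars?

4427286

Rearranging demand gives qd = 18732 - 2p. Without the control the market clears where 18732 - 2p = 4p - 10668, i.e. p* = 4900 and q* = 8932.
Since 4041 < 4900, the ceiling is binding.
At p = 4041: qd = 18732 - 2·4041 = 10650 and qs = 4·4041 - 10668 = 5496.
Quantity traded falls to 5496. At q = 5496 the demand price is (18732 - 5496)/2 = 6618 and the supply price is (10668 + 5496)/4 = 4041.
Deadweight loss = ½ · (6618 - 4041) · (8932 - 5496) = ½ · 2577 · 3436 = 4427286.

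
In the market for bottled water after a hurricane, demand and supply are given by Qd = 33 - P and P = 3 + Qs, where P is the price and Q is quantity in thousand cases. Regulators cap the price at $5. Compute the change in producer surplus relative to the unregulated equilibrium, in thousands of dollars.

-110.5

Rearranging supply gives Qs = P - 3. Setting quantity demanded equal to quantity supplied, 33 - P = P - 3, gives P* = 18 and Q* = 15.
Because the ceiling (5) lies below the market-clearing price, it is binding.
At P = 5: Qd = 33 - 5 = 28 and Qs = 5 - 3 = 2.
Producer surplus without the control is ½ · (18 - 3) · 15 = 112.5.
With the ceiling, producers sell 2 units at 5, so PS = ½ · (5 - 3) · 2 = 2.
Change in producer surplus = 2 - 112.5 = -110.5.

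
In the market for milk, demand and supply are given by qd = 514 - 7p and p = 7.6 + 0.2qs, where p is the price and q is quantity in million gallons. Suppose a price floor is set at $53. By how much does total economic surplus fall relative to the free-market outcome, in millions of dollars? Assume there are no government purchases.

411.6

Rearranging supply gives qs = 5p - 38. Equilibrium: 514 - 7p = 5p - 38, so 552 = 12p and p* = 46, q* = 192.
The floor of 53 is above the equilibrium price 46, so it binds.
At p = 53: qd = 514 - 7·53 = 143 and qs = 5·53 - 38 = 227.
Quantity traded falls to 143. At q = 143 the demand price is (514 - 143)/7 = 53 and the supply price is (38 + 143)/5 = 36.2.
Deadweight loss = ½ · (53 - 36.2) · (192 - 143) = ½ · 16.8 · 49 = 411.6.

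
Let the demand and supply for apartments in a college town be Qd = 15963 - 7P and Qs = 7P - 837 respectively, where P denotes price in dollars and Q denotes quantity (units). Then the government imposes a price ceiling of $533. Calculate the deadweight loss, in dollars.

Setting quantity demanded equal to quantity supplied, 15963 - 7P = 7P - 837, gives P* = 1200 and Q* = 7563.
Since 533 < 1200, the ceiling is binding.
At P = 533: Qd = 15963 - 7·533 = 12232 and Qs = 7·533 - 837 = 2894.
Quantity traded falls to 2894. At Q = 2894 the demand price is (15963 - 2894)/7 = 1867 and the supply price is (837 + 2894)/7 = 533.
Deadweight loss = ½ · (1867 - 533) · (7563 - 2894) = ½ · 1334 · 4669 = 3114223.

3114223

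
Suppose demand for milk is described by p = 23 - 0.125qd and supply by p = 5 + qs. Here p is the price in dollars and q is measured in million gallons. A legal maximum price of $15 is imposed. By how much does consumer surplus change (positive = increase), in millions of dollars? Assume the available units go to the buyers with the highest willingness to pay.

Rearranging demand gives qd = 184 - 8p; rearranging supply gives qs = p - 5. Without the control the market clears where 184 - 8p = p - 5, i.e. p* = 21 and q* = 16.
The ceiling of 15 is below the equilibrium price 21, so it binds.
At p = 15: qd = 184 - 8·15 = 64 and qs = 15 - 5 = 10.
Consumer surplus without the control is ½ · (23 - 21) · 16 = 16.
With the ceiling, 10 units are sold at 15 (assume they go to the highest-value buyers). The demand price at q = 10 is 21.75, so CS = ½ · [(23 - 15) + (21.75 - 15)] · 10 = 73.75.
Change in consumer surplus = 73.75 - 16 = 57.75.

57.75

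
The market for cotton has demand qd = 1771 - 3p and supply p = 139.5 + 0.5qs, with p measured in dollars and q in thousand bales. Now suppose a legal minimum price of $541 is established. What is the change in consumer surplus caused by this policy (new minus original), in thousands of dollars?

Rearranging supply gives qs = 2p - 279. Equilibrium: 1771 - 3p = 2p - 279, so 2050 = 5p and p* = 410, q* = 541.
Since 541 > 410, the floor is binding.
At p = 541: qd = 1771 - 3·541 = 148 and qs = 2·541 - 279 = 803.
Consumer surplus without the control is ½ · (1771/3 - 410) · 541 = 292681/6.
With the floor, consumers buy 148 units at 541, so CS = ½ · (1771/3 - 541) · 148 = 10952/3.
Change in consumer surplus = 10952/3 - 292681/6 = -45129.5.

-45129.5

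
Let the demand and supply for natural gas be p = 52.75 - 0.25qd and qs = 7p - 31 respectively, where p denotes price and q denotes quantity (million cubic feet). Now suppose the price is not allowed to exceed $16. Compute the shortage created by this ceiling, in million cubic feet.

Rearranging demand gives qd = 211 - 4p. Equilibrium: 211 - 4p = 7p - 31, so 242 = 11p and p* = 22, q* = 123.
The ceiling of 16 is below the equilibrium price 22, so it binds.
At p = 16: qd = 211 - 4·16 = 147 and qs = 7·16 - 31 = 81.
Shortage = qd - qs = 147 - 81 = 66.

66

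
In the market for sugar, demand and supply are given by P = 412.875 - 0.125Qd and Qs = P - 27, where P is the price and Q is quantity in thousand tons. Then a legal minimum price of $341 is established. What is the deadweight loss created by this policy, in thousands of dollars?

0

Rearranging demand gives Qd = 3303 - 8P. Equilibrium: 3303 - 8P = P - 27, so 3330 = 9P and P* = 370, Q* = 343.
The floor of 341 is below the equilibrium price 370, so it is not binding; the market clears at P* = 370, Q* = 343.
Since the control does not bind, no trades are prevented and deadweight loss is zero.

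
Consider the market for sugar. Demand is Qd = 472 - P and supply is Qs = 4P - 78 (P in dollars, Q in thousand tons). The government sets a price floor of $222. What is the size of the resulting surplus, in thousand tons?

560

Equilibrium: 472 - P = 4P - 78, so 550 = 5P and P* = 110, Q* = 362.
Since 222 > 110, the floor is binding.
At P = 222: Qd = 472 - 222 = 250 and Qs = 4·222 - 78 = 810.
Surplus = Qs - Qd = 810 - 250 = 560.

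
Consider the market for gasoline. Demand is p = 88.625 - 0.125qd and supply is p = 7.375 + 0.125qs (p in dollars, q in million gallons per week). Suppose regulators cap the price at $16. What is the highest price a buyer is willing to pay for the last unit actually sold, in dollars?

80

Rearranging demand gives qd = 709 - 8p; rearranging supply gives qs = 8p - 59. Without the control the market clears where 709 - 8p = 8p - 59, i.e. p* = 48 and q* = 325.
Because the ceiling (16) lies below the market-clearing price, it is binding.
At p = 16: qd = 709 - 8·16 = 581 and qs = 8·16 - 59 = 69.
Only 69 units reach the market. On the demand curve, the marginal buyer's willingness to pay at q = 69 is (709 - 69)/8 = 80.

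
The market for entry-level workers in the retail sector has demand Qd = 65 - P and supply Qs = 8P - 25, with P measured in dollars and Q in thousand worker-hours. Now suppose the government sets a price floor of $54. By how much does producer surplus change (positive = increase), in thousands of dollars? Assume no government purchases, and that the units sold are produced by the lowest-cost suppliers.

In a free market, 65 - P = 8P - 25 gives the equilibrium P* = 10, Q* = 55.
The floor of 54 is above the equilibrium price 10, so it binds.
At P = 54: Qd = 65 - 54 = 11 and Qs = 8·54 - 25 = 407.
Producer surplus without the control is ½ · (10 - 3.125) · 55 = 189.0625.
With the floor, 11 units are sold at 54. The supply price at Q = 11 is 4.5, so PS = ½ · [(54 - 3.125) + (54 - 4.5)] · 11 = 552.0625.
Change in producer surplus = 552.0625 - 189.0625 = 363.

363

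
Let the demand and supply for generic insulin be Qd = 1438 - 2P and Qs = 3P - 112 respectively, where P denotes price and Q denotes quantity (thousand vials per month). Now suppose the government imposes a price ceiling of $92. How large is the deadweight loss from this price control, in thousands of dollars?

178215

Equilibrium: 1438 - 2P = 3P - 112, so 1550 = 5P and P* = 310, Q* = 818.
Because the ceiling (92) lies below the market-clearing price, it is binding.
At P = 92: Qd = 1438 - 2·92 = 1254 and Qs = 3·92 - 112 = 164.
Quantity traded falls to 164. At Q = 164 the demand price is (1438 - 164)/2 = 637 and the supply price is (112 + 164)/3 = 92.
Deadweight loss = ½ · (637 - 92) · (818 - 164) = ½ · 545 · 654 = 178215.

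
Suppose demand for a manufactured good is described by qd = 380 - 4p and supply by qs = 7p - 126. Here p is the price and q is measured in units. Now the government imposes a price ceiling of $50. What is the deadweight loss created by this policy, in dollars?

0

Without the control the market clears where 380 - 4p = 7p - 126, i.e. p* = 46 and q* = 196.
The ceiling of 50 is above the equilibrium price 46, so it is not binding; the market clears at p* = 46, q* = 196.
Since the control does not bind, no trades are prevented and deadweight loss is zero.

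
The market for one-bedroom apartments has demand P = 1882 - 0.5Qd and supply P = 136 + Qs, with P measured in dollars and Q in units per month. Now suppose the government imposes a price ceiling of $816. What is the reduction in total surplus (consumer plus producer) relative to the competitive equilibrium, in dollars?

175692

Rearranging demand gives Qd = 3764 - 2P; rearranging supply gives Qs = P - 136. Setting quantity demanded equal to quantity supplied, 3764 - 2P = P - 136, gives P* = 1300 and Q* = 1164.
Since 816 < 1300, the ceiling is binding.
At P = 816: Qd = 3764 - 2·816 = 2132 and Qs = 816 - 136 = 680.
Quantity traded falls to 680. At Q = 680 the demand price is (3764 - 680)/2 = 1542 and the supply price is 136 + 680 = 816.
Deadweight loss = ½ · (1542 - 816) · (1164 - 680) = ½ · 726 · 484 = 175692.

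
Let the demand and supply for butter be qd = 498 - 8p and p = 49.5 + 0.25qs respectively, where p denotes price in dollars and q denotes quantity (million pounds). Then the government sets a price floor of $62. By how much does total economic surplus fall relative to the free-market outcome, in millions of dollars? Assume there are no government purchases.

Rearranging supply gives qs = 4p - 198. In a free market, 498 - 8p = 4p - 198 gives the equilibrium p* = 58, q* = 34.
Because the floor (62) lies above the market-clearing price, it is binding.
At p = 62: qd = 498 - 8·62 = 2 and qs = 4·62 - 198 = 50.
Quantity traded falls to 2. At q = 2 the demand price is (498 - 2)/8 = 62 and the supply price is (198 + 2)/4 = 50.
Deadweight loss = ½ · (62 - 50) · (34 - 2) = ½ · 12 · 32 = 192.

192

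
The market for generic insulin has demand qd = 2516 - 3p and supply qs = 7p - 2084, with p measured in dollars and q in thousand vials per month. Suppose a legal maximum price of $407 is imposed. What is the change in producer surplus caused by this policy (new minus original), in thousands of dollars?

-50376.5

Equilibrium: 2516 - 3p = 7p - 2084, so 4600 = 10p and p* = 460, q* = 1136.
Because the ceiling (407) lies below the market-clearing price, it is binding.
At p = 407: qd = 2516 - 3·407 = 1295 and qs = 7·407 - 2084 = 765.
Producer surplus without the control is ½ · (460 - 2084/7) · 1136 = 645248/7.
With the ceiling, producers sell 765 units at 407, so PS = ½ · (407 - 2084/7) · 765 = 585225/14.
Change in producer surplus = 585225/14 - 645248/7 = -50376.5.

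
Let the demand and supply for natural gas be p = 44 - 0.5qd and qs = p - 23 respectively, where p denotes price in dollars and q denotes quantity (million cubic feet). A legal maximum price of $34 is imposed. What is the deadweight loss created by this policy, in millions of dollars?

6.75

Rearranging demand gives qd = 88 - 2p. Equilibrium: 88 - 2p = p - 23, so 111 = 3p and p* = 37, q* = 14.
Since 34 < 37, the ceiling is binding.
At p = 34: qd = 88 - 2·34 = 20 and qs = 34 - 23 = 11.
Quantity traded falls to 11. At q = 11 the demand price is (88 - 11)/2 = 38.5 and the supply price is 23 + 11 = 34.
Deadweight loss = ½ · (38.5 - 34) · (14 - 11) = ½ · 4.5 · 3 = 6.75.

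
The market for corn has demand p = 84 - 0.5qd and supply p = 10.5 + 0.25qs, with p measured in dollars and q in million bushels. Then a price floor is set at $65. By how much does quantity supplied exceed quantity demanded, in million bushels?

Rearranging demand gives qd = 168 - 2p; rearranging supply gives qs = 4p - 42. In a free market, 168 - 2p = 4p - 42 gives the equilibrium p* = 35, q* = 98.
Because the floor (65) lies above the market-clearing price, it is binding.
At p = 65: qd = 168 - 2·65 = 38 and qs = 4·65 - 42 = 218.
Surplus = qs - qd = 218 - 38 = 180.

180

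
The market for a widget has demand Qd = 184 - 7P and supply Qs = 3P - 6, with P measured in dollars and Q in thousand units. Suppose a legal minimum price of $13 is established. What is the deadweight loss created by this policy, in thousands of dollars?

0

Setting quantity demanded equal to quantity supplied, 184 - 7P = 3P - 6, gives P* = 19 and Q* = 51.
The floor of 13 is below the equilibrium price 19, so it is not binding; the market clears at P* = 19, Q* = 51.
Since the control does not bind, no trades are prevented and deadweight loss is zero.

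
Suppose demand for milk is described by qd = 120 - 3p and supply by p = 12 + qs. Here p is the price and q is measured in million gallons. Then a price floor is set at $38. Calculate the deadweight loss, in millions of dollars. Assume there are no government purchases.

150

Rearranging supply gives qs = p - 12. In a free market, 120 - 3p = p - 12 gives the equilibrium p* = 33, q* = 21.
The floor of 38 is above the equilibrium price 33, so it binds.
At p = 38: qd = 120 - 3·38 = 6 and qs = 38 - 12 = 26.
Quantity traded falls to 6. At q = 6 the demand price is (120 - 6)/3 = 38 and the supply price is 12 + 6 = 18.
Deadweight loss = ½ · (38 - 18) · (21 - 6) = ½ · 20 · 15 = 150.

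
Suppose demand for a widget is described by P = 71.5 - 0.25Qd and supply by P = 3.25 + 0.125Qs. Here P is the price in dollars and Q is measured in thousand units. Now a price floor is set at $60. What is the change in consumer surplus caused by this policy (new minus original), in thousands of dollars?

-3876

Rearranging demand gives Qd = 286 - 4P; rearranging supply gives Qs = 8P - 26. Setting quantity demanded equal to quantity supplied, 286 - 4P = 8P - 26, gives P* = 26 and Q* = 182.
Because the floor (60) lies above the market-clearing price, it is binding.
At P = 60: Qd = 286 - 4·60 = 46 and Qs = 8·60 - 26 = 454.
Consumer surplus without the control is ½ · (71.5 - 26) · 182 = 4140.5.
With the floor, consumers buy 46 units at 60, so CS = ½ · (71.5 - 60) · 46 = 264.5.
Change in consumer surplus = 264.5 - 4140.5 = -3876.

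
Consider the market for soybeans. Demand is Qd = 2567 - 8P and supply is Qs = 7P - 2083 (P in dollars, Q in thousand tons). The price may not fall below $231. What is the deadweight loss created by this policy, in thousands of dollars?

Without the control the market clears where 2567 - 8P = 7P - 2083, i.e. P* = 310 and Q* = 87.
Since 231 is below P* = 310, the floor does not bind and the free-market outcome prevails.
Since the control does not bind, no trades are prevented and deadweight loss is zero.

0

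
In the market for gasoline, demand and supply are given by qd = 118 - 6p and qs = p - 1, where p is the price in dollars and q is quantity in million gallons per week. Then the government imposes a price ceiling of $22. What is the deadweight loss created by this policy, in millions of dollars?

In a free market, 118 - 6p = p - 1 gives the equilibrium p* = 17, q* = 16.
The ceiling of 22 is above the equilibrium price 17, so it is not binding; the market clears at p* = 17, q* = 16.
Since the control does not bind, no trades are prevented and deadweight loss is zero.

0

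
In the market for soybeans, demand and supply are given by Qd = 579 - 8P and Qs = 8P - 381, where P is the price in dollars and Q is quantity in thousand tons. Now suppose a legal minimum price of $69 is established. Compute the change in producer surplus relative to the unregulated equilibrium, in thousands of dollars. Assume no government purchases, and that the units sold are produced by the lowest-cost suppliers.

Equilibrium: 579 - 8P = 8P - 381, so 960 = 16P and P* = 60, Q* = 99.
Because the floor (69) lies above the market-clearing price, it is binding.
At P = 69: Qd = 579 - 8·69 = 27 and Qs = 8·69 - 381 = 171.
Producer surplus without the control is ½ · (60 - 47.625) · 99 = 612.5625.
With the floor, 27 units are sold at 69. The supply price at Q = 27 is 51, so PS = ½ · [(69 - 47.625) + (69 - 51)] · 27 = 531.5625.
Change in producer surplus = 531.5625 - 612.5625 = -81.

-81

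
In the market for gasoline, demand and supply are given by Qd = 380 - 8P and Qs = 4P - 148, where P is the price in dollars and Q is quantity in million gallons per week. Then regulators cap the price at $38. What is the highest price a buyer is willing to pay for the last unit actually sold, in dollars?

In a free market, 380 - 8P = 4P - 148 gives the equilibrium P* = 44, Q* = 28.
The ceiling of 38 is below the equilibrium price 44, so it binds.
At P = 38: Qd = 380 - 8·38 = 76 and Qs = 4·38 - 148 = 4.
Only 4 units reach the market. On the demand curve, the marginal buyer's willingness to pay at Q = 4 is (380 - 4)/8 = 47.

47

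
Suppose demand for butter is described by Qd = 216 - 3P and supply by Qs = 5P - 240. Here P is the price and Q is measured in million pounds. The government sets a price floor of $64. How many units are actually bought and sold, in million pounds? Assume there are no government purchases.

24

Equilibrium: 216 - 3P = 5P - 240, so 456 = 8P and P* = 57, Q* = 45.
Because the floor (64) lies above the market-clearing price, it is binding.
At P = 64: Qd = 216 - 3·64 = 24 and Qs = 5·64 - 240 = 80.
The quantity actually transacted is the short side, demand: 24.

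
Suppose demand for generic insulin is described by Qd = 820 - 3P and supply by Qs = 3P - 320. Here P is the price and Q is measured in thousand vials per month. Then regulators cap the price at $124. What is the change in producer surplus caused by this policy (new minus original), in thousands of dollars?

In a free market, 820 - 3P = 3P - 320 gives the equilibrium P* = 190, Q* = 250.
Since 124 < 190, the ceiling is binding.
At P = 124: Qd = 820 - 3·124 = 448 and Qs = 3·124 - 320 = 52.
Producer surplus without the control is ½ · (190 - 320/3) · 250 = 31250/3.
With the ceiling, producers sell 52 units at 124, so PS = ½ · (124 - 320/3) · 52 = 1352/3.
Change in producer surplus = 1352/3 - 31250/3 = -9966.

-9966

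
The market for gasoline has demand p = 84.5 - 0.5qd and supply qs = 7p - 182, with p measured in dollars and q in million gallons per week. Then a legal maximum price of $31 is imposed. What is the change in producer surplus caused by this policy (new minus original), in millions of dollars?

-504

Rearranging demand gives qd = 169 - 2p. Without the control the market clears where 169 - 2p = 7p - 182, i.e. p* = 39 and q* = 91.
Since 31 < 39, the ceiling is binding.
At p = 31: qd = 169 - 2·31 = 107 and qs = 7·31 - 182 = 35.
Producer surplus without the control is ½ · (39 - 26) · 91 = 591.5.
With the ceiling, producers sell 35 units at 31, so PS = ½ · (31 - 26) · 35 = 87.5.
Change in producer surplus = 87.5 - 591.5 = -504.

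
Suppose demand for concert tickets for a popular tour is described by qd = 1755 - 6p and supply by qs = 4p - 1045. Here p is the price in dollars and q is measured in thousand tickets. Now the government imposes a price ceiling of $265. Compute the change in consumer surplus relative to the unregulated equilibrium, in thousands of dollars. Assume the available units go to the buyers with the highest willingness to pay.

Equilibrium: 1755 - 6p = 4p - 1045, so 2800 = 10p and p* = 280, q* = 75.
The ceiling of 265 is below the equilibrium price 280, so it binds.
At p = 265: qd = 1755 - 6·265 = 165 and qs = 4·265 - 1045 = 15.
Consumer surplus without the control is ½ · (292.5 - 280) · 75 = 468.75.
With the ceiling, 15 units are sold at 265 (assume they go to the highest-value buyers). The demand price at q = 15 is 290, so CS = ½ · [(292.5 - 265) + (290 - 265)] · 15 = 393.75.
Change in consumer surplus = 393.75 - 468.75 = -75.

-75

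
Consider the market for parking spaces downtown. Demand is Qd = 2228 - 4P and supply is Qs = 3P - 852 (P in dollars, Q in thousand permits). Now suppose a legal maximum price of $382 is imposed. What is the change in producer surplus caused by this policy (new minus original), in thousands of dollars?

-22098

Equilibrium: 2228 - 4P = 3P - 852, so 3080 = 7P and P* = 440, Q* = 468.
Because the ceiling (382) lies below the market-clearing price, it is binding.
At P = 382: Qd = 2228 - 4·382 = 700 and Qs = 3·382 - 852 = 294.
Producer surplus without the control is ½ · (440 - 284) · 468 = 36504.
With the ceiling, producers sell 294 units at 382, so PS = ½ · (382 - 284) · 294 = 14406.
Change in producer surplus = 14406 - 36504 = -22098.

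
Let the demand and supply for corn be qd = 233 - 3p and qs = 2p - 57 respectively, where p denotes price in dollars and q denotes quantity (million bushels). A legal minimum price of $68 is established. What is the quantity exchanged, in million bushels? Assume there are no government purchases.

29

Equilibrium: 233 - 3p = 2p - 57, so 290 = 5p and p* = 58, q* = 59.
The floor of 68 is above the equilibrium price 58, so it binds.
At p = 68: qd = 233 - 3·68 = 29 and qs = 2·68 - 57 = 79.
The quantity actually transacted is the short side, demand: 29.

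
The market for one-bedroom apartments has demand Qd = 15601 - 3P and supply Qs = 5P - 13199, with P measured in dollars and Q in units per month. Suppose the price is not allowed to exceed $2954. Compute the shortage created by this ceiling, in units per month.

5168

Setting quantity demanded equal to quantity supplied, 15601 - 3P = 5P - 13199, gives P* = 3600 and Q* = 4801.
Because the ceiling (2954) lies below the market-clearing price, it is binding.
At P = 2954: Qd = 15601 - 3·2954 = 6739 and Qs = 5·2954 - 13199 = 1571.
Shortage = Qd - Qs = 6739 - 1571 = 5168.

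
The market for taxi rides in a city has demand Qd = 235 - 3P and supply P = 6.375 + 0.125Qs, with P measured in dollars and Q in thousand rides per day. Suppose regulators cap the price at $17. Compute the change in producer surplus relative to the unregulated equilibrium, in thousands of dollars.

-1089

Rearranging supply gives Qs = 8P - 51. Without the control the market clears where 235 - 3P = 8P - 51, i.e. P* = 26 and Q* = 157.
Since 17 < 26, the ceiling is binding.
At P = 17: Qd = 235 - 3·17 = 184 and Qs = 8·17 - 51 = 85.
Producer surplus without the control is ½ · (26 - 6.375) · 157 = 1540.5625.
With the ceiling, producers sell 85 units at 17, so PS = ½ · (17 - 6.375) · 85 = 451.5625.
Change in producer surplus = 451.5625 - 1540.5625 = -1089.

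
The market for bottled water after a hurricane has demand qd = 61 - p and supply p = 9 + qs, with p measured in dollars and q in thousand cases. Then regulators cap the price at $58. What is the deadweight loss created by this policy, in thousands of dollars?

Rearranging supply gives qs = p - 9. In a free market, 61 - p = p - 9 gives the equilibrium p* = 35, q* = 26.
The ceiling of 58 is above the equilibrium price 35, so it is not binding; the market clears at p* = 35, q* = 26.
Since the control does not bind, no trades are prevented and deadweight loss is zero.

0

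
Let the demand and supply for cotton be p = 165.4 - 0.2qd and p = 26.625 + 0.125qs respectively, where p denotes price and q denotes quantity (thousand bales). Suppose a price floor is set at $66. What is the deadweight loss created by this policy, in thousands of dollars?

0

Rearranging demand gives qd = 827 - 5p; rearranging supply gives qs = 8p - 213. Without the control the market clears where 827 - 5p = 8p - 213, i.e. p* = 80 and q* = 427.
Since 66 is below p* = 80, the floor does not bind and the free-market outcome prevails.
Since the control does not bind, no trades are prevented and deadweight loss is zero.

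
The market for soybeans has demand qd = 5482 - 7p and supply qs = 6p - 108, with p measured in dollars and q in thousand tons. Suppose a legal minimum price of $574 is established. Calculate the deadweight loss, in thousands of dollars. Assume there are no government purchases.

In a free market, 5482 - 7p = 6p - 108 gives the equilibrium p* = 430, q* = 2472.
The floor of 574 is above the equilibrium price 430, so it binds.
At p = 574: qd = 5482 - 7·574 = 1464 and qs = 6·574 - 108 = 3336.
Quantity traded falls to 1464. At q = 1464 the demand price is (5482 - 1464)/7 = 574 and the supply price is (108 + 1464)/6 = 262.
Deadweight loss = ½ · (574 - 262) · (2472 - 1464) = ½ · 312 · 1008 = 157248.

157248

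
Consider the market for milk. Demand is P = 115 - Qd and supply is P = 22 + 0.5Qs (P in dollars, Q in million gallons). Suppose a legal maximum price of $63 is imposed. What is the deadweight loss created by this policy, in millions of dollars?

Rearranging demand gives Qd = 115 - P; rearranging supply gives Qs = 2P - 44. In a free market, 115 - P = 2P - 44 gives the equilibrium P* = 53, Q* = 62.
Since 63 is above P* = 53, the ceiling does not bind and the free-market outcome prevails.
Since the control does not bind, no trades are prevented and deadweight loss is zero.

0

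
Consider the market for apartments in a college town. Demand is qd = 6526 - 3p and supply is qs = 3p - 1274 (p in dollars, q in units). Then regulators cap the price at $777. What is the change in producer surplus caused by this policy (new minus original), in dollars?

In a free market, 6526 - 3p = 3p - 1274 gives the equilibrium p* = 1300, q* = 2626.
The ceiling of 777 is below the equilibrium price 1300, so it binds.
At p = 777: qd = 6526 - 3·777 = 4195 and qs = 3·777 - 1274 = 1057.
Producer surplus without the control is ½ · (1300 - 1274/3) · 2626 = 3447938/3.
With the ceiling, producers sell 1057 units at 777, so PS = ½ · (777 - 1274/3) · 1057 = 1117249/6.
Change in producer surplus = 1117249/6 - 3447938/3 = -963104.5.

-963104.5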